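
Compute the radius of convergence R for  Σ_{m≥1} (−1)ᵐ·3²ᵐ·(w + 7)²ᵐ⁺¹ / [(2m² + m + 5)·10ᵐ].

R = √10/3

The ratio of consecutive coefficients is [(2m² + m + 5)/(2(m+1)² + (m+1) + 5)] · 9/10 → 9/10.
Since the exponent of (w + 7) increases by 2 each term, convergence requires |w + 7|² < 10/9, hence R = √10/3.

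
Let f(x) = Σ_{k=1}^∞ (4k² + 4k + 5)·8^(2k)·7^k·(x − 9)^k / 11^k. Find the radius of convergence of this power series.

Ratio test: |a_{k+1}/a_k| = [(4(k+1)² + 4(k+1) + 5)/(4k² + 4k + 5)] · 64·7/11 → 448/11 as k → ∞.
Thus R = 1/(448/11) = 11/448.

R = 11/448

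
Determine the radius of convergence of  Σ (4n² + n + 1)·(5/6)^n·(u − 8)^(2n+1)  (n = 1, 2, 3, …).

R = √30/5

Apply the ratio test: |a_{n+1}| / |a_n| = [(4(n+1)² + (n+1) + 1)/(4n² + n + 1)] · 5/6, which tends to 5/6 as n → ∞.
Since the exponent of (u − 8) increases by 2 each term, convergence requires |u − 8|² < 6/5, hence R = √30/5.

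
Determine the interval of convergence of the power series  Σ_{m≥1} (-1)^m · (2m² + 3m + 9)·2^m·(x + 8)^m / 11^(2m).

Ratio test: |a_{m+1}/a_m| = [(2(m+1)² + 3(m+1) + 9)/(2m² + 3m + 9)] · 2/121 → 2/121 as m → ∞.
Thus R = 1/(2/121) = 121/2.
When x = 105/2, the terms have absolute value of order m², which does not tend to 0, so the series diverges by the divergence test.
At x = -137/2: the terms do not tend to 0, so the series diverges.

(-137/2, 105/2)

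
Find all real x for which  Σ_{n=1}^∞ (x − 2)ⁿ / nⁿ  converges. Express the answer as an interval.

By the Cauchy root test, |a_n|^(1/n) = 1/n → 0.
The limit is 0 for every x, so R = ∞.

(−∞, ∞)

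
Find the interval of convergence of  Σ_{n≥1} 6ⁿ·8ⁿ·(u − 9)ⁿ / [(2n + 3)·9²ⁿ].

By the ratio test, |a_{n+1}/a_n| = [(2n + 3)/(2(n+1) + 3)] · 6·8/81 → 16/27.
The series converges when 16/27 · |u − 9| < 1, giving R = 27/16.
When u = 171/16, the terms behave like c/n; limit comparison with the harmonic series gives divergence.
Endpoint u = 117/16: convergence follows from the alternating series test (terms decrease monotonically to 0).

[117/16, 171/16)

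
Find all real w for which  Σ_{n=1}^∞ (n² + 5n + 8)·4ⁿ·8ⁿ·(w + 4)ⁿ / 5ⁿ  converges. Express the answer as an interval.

(-133/32, -123/32)

Apply the ratio test: |a_{n+1}| / |a_n| = [((n+1)² + 5(n+1) + 8)/(n² + 5n + 8)] · 4·8/5, which tends to 32/5 as n → ∞.
Convergence for |w + 4| · 32/5 < 1, i.e. |w + 4| < 5/32. So R = 5/32.
When w = -123/32, the terms have absolute value of order n², which does not tend to 0, so the series diverges by the divergence test.
When w = -133/32, the terms have absolute value of order n², which does not tend to 0, so the series diverges by the divergence test.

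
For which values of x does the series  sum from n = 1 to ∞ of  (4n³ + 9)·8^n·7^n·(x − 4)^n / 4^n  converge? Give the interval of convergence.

(55/14, 57/14)

The ratio of consecutive coefficients is [(4(n+1)³ + 9)/(4n³ + 9)] · 8·7/4 → 14.
Convergence for |x − 4| · 14 < 1, i.e. |x − 4| < 1/14. So R = 1/14.
When x = 57/14, the terms have absolute value of order n³, which does not tend to 0, so the series diverges by the divergence test.
Endpoint x = 55/14: the n-th term does not approach 0; divergence by the term test.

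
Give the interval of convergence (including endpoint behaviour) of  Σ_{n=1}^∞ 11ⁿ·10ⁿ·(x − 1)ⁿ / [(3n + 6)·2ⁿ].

Apply the ratio test: |a_{n+1}| / |a_n| = [(3n + 6)/(3(n+1) + 6)] · 11·10/2, which tends to 55 as n → ∞.
Convergence for |x − 1| · 55 < 1, i.e. |x − 1| < 1/55. So R = 1/55.
At x = 56/55: comparison with the harmonic series Σ 1/n shows the series diverges.
At x = 54/55: the terms alternate in sign and decrease monotonically to 0 in absolute value (size ~ c/n), so the alternating series test gives convergence.

[54/55, 56/55)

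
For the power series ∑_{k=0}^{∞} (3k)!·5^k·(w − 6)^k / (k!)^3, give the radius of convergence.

R = 1/135

By the ratio test, |a_{k+1}/a_k| = (3k+1)·(3k+2)·(3k+3)/(k+1)³ · 5 → 135.
Convergence for |w − 6| · 135 < 1, i.e. |w − 6| < 1/135. So R = 1/135.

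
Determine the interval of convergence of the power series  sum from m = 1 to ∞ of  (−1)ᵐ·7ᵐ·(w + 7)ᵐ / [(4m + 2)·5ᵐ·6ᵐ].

By the ratio test, |a_{m+1}/a_m| = [(4m + 2)/(4(m+1) + 2)] · 7/(5·6) → 7/30.
Hence the series converges for |w + 7| < 1/(7/30) = 30/7, so the radius of convergence is 30/7.
When w = -19/7, an alternating series whose terms decrease to 0 in absolute value, so it converges by the Leibniz criterion.
Endpoint w = -79/7: the terms are asymptotic to a nonzero constant times 1/m, so the series diverges by limit comparison with Σ 1/m.

(-79/7, -19/7]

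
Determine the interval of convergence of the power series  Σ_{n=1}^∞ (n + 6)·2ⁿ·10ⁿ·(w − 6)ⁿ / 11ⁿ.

The ratio of consecutive coefficients is [((n+1) + 6)/(n + 6)] · 2·10/11 → 20/11.
Hence the series converges for |w − 6| < 1/(20/11) = 11/20, so the radius of convergence is 11/20.
Endpoint w = 131/20: the terms do not tend to 0, so the series diverges.
Check w = 109/20: the n-th term does not approach 0; divergence by the term test.

(109/20, 131/20)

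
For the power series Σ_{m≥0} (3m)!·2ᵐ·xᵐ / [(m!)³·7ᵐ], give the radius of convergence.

The ratio of consecutive coefficients is (3m+1)·(3m+2)·(3m+3)/(m+1)³ · 2/7 → 54/7.
The series converges when 54/7 · |x| < 1, giving R = 7/54.

R = 7/54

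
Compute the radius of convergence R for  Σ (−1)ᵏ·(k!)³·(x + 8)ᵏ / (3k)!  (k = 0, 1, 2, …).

R = 27

Ratio test: |a_{k+1}/a_k| = (k+1)³/[(3k+1)·(3k+2)·(3k+3)] → 1/27 as k → ∞.
Convergence for |x + 8| · 1/27 < 1, i.e. |x + 8| < 27. So R = 27.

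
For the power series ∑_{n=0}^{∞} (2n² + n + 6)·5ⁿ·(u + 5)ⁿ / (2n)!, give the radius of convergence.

By the ratio test, |a_{n+1}/a_n| = (2(n+1)² + (n+1) + 6)/(2n² + n + 6) · 5 · 1/[(2n+1)·(2n+2)] → 0.
The ratio tends to 0 regardless of u, hence R = ∞.

R = ∞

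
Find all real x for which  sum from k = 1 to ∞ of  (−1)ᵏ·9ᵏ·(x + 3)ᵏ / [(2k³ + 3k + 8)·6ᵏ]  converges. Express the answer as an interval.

[-11/3, -7/3]

Apply the ratio test: |a_{k+1}| / |a_k| = [(2k³ + 3k + 8)/(2(k+1)³ + 3(k+1) + 8)] · 9/6, which tends to 3/2 as k → ∞.
Thus R = 1/(3/2) = 2/3.
Endpoint x = -7/3: the terms are on the order of 1/k³, so the series converges absolutely by comparison with the p-series (p = 3 > 1).
Endpoint x = -11/3: the terms are on the order of 1/k³, so the series converges absolutely by comparison with the p-series (p = 3 > 1).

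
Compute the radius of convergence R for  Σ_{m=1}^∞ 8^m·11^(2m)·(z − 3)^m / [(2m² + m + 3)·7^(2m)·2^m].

R = 49/484

The ratio of consecutive coefficients is [(2m² + m + 3)/(2(m+1)² + (m+1) + 3)] · 8·121/(49·2) → 484/49.
Convergence for |z − 3| · 484/49 < 1, i.e. |z − 3| < 49/484. So R = 49/484.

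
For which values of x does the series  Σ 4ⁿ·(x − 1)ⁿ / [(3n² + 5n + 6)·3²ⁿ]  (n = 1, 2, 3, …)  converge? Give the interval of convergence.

[-5/4, 13/4]

The ratio of consecutive coefficients is [(3n² + 5n + 6)/(3(n+1)² + 5(n+1) + 6)] · 4/9 → 4/9.
Hence the series converges for |x − 1| < 1/(4/9) = 9/4, so the radius of convergence is 9/4.
At x = 13/4: absolute convergence follows by limit comparison with Σ 1/n².
Check x = -5/4: the terms are on the order of 1/n², so the series converges absolutely by comparison with the p-series (p = 2 > 1).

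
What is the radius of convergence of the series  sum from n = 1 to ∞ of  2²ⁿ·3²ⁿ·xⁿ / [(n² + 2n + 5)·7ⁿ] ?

Ratio test: |a_{n+1}/a_n| = [(n² + 2n + 5)/((n+1)² + 2(n+1) + 5)] · 4·9/7 → 36/7 as n → ∞.
Convergence for |x| · 36/7 < 1, i.e. |x| < 7/36. So R = 7/36.

R = 7/36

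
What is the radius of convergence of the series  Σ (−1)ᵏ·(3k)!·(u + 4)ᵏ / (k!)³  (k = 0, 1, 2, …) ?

Apply the ratio test: |a_{k+1}| / |a_k| = (3k+1)·(3k+2)·(3k+3)/(k+1)³, which tends to 27 as k → ∞.
The series converges when 27 · |u + 4| < 1, giving R = 1/27.

R = 1/27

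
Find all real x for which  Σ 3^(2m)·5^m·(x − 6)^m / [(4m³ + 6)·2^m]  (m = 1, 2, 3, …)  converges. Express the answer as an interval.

By the ratio test, |a_{m+1}/a_m| = [(4m³ + 6)/(4(m+1)³ + 6)] · 9·5/2 → 45/2.
Convergence for |x − 6| · 45/2 < 1, i.e. |x − 6| < 2/45. So R = 2/45.
At x = 272/45: absolute convergence follows by limit comparison with Σ 1/m³.
When x = 268/45, the terms are on the order of 1/m³, so the series converges absolutely by comparison with the p-series (p = 3 > 1).

[268/45, 272/45]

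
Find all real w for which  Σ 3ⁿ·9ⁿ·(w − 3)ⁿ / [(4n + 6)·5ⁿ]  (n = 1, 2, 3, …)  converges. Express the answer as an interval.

[76/27, 86/27)

The ratio of consecutive coefficients is [(4n + 6)/(4(n+1) + 6)] · 3·9/5 → 27/5.
Hence the series converges for |w − 3| < 1/(27/5) = 5/27, so the radius of convergence is 5/27.
When w = 86/27, the terms behave like c/n; limit comparison with the harmonic series gives divergence.
When w = 76/27, an alternating series whose terms decrease to 0 in absolute value, so it converges by the Leibniz criterion.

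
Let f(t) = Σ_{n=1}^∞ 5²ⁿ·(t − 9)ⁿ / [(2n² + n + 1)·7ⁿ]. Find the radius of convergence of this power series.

By the ratio test, |a_{n+1}/a_n| = [(2n² + n + 1)/(2(n+1)² + (n+1) + 1)] · 25/7 → 25/7.
The series converges when 25/7 · |t − 9| < 1, giving R = 7/25.

R = 7/25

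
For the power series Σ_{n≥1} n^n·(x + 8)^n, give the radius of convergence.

By the Cauchy root test, |a_n|^(1/n) = n → ∞.
Since the n-th root of |a_n| is unbounded, the series converges only at x = -8; R = 0.

R = 0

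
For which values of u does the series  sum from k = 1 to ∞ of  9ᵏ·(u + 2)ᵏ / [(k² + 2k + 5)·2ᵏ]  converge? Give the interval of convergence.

Apply the ratio test: |a_{k+1}| / |a_k| = [(k² + 2k + 5)/((k+1)² + 2(k+1) + 5)] · 9/2, which tends to 9/2 as k → ∞.
The series converges when 9/2 · |u + 2| < 1, giving R = 2/9.
When u = -16/9, absolute convergence follows by limit comparison with Σ 1/k².
At u = -20/9: absolute convergence follows by limit comparison with Σ 1/k².

[-20/9, -16/9]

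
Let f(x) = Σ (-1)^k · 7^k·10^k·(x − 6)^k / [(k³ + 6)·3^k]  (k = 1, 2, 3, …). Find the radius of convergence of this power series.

R = 3/70

Apply the ratio test: |a_{k+1}| / |a_k| = [(k³ + 6)/((k+1)³ + 6)] · 7·10/3, which tends to 70/3 as k → ∞.
Hence the series converges for |x − 6| < 1/(70/3) = 3/70, so the radius of convergence is 3/70.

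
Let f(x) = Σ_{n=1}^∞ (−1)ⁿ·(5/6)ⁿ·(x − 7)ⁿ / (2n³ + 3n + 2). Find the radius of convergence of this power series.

R = 6/5

Ratio test: |a_{n+1}/a_n| = [(2n³ + 3n + 2)/(2(n+1)³ + 3(n+1) + 2)] · 5/6 → 5/6 as n → ∞.
Thus R = 1/(5/6) = 6/5.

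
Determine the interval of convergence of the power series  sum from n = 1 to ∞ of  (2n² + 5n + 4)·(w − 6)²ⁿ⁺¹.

(5, 7)

Apply the ratio test: |a_{n+1}| / |a_n| = (2(n+1)² + 5(n+1) + 4)/(2n² + 5n + 4), which tends to 1 as n → ∞.
Since the exponent of (w − 6) increases by 2 each term, convergence requires |w − 6|² < 1, hence R = 1.
Check w = 7: the terms have absolute value of order n², which does not tend to 0, so the series diverges by the divergence test.
Endpoint w = 5: the n-th term does not approach 0; divergence by the term test.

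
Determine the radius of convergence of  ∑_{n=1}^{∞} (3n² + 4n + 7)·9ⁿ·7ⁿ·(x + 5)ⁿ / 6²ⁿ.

R = 4/7

By the ratio test, |a_{n+1}/a_n| = [(3(n+1)² + 4(n+1) + 7)/(3n² + 4n + 7)] · 9·7/36 → 7/4.
The series converges when 7/4 · |x + 5| < 1, giving R = 4/7.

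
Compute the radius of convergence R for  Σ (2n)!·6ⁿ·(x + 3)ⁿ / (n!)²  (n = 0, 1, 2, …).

Ratio test: |a_{n+1}/a_n| = (2n+1)·(2n+2)/(n+1)² · 6 → 24 as n → ∞.
Hence the series converges for |x + 3| < 1/(24) = 1/24, so the radius of convergence is 1/24.

R = 1/24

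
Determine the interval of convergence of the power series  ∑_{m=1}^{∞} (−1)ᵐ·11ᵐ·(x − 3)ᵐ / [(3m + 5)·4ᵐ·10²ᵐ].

(-367/11, 433/11]

The ratio of consecutive coefficients is [(3m + 5)/(3(m+1) + 5)] · 11/(4·100) → 11/400.
Hence the series converges for |x − 3| < 1/(11/400) = 400/11, so the radius of convergence is 400/11.
Check x = 433/11: convergence follows from the alternating series test (terms decrease monotonically to 0).
At x = -367/11: the terms behave like c/m; limit comparison with the harmonic series gives divergence.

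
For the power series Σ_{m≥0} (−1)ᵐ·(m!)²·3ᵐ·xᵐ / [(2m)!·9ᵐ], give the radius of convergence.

R = 12

Ratio test: |a_{m+1}/a_m| = (m+1)²/[(2m+1)·(2m+2)] · 3/9 → 1/12 as m → ∞.
Convergence for |x| · 1/12 < 1, i.e. |x| < 12. So R = 12.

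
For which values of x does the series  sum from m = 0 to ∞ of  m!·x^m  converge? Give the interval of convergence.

{0}

Ratio test: |a_{m+1}/a_m| = (m+1) → ∞ as m → ∞.
The ratio grows without bound, so the series diverges whenever x ≠ 0; it converges only at x = 0. R = 0.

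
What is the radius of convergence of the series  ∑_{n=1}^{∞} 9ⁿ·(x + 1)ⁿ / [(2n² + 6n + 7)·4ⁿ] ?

By the ratio test, |a_{n+1}/a_n| = [(2n² + 6n + 7)/(2(n+1)² + 6(n+1) + 7)] · 9/4 → 9/4.
Thus R = 1/(9/4) = 4/9.

R = 4/9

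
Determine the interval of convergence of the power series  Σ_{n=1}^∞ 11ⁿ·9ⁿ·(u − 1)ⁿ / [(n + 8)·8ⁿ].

[91/99, 107/99)

Ratio test: |a_{n+1}/a_n| = [(n + 8)/((n+1) + 8)] · 11·9/8 → 99/8 as n → ∞.
Hence the series converges for |u − 1| < 1/(99/8) = 8/99, so the radius of convergence is 8/99.
Check u = 107/99: comparison with the harmonic series Σ 1/n shows the series diverges.
When u = 91/99, convergence follows from the alternating series test (terms decrease monotonically to 0).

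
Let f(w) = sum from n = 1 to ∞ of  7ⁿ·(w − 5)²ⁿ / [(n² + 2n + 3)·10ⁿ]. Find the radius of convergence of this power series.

R = √70/7

Apply the ratio test: |a_{n+1}| / |a_n| = [(n² + 2n + 3)/((n+1)² + 2(n+1) + 3)] · 7/10, which tends to 7/10 as n → ∞.
Writing y = (w − 5)², the series in y has radius 10/7, so |w − 5| < √(10/7) and R = √70/7.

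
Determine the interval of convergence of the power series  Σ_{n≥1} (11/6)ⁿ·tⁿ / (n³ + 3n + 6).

Apply the ratio test: |a_{n+1}| / |a_n| = [(n³ + 3n + 6)/((n+1)³ + 3(n+1) + 6)] · 11/6, which tends to 11/6 as n → ∞.
Convergence for |t| · 11/6 < 1, i.e. |t| < 6/11. So R = 6/11.
Endpoint t = 6/11: absolute convergence follows by limit comparison with Σ 1/n³.
At t = -6/11: absolute convergence follows by limit comparison with Σ 1/n³.

[-6/11, 6/11]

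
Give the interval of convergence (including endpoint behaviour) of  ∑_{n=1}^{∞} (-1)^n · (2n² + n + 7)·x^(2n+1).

Apply the ratio test: |a_{n+1}| / |a_n| = (2(n+1)² + (n+1) + 7)/(2n² + n + 7), which tends to 1 as n → ∞.
Writing y = x², the series in y has radius 1, so |x| < √(1) = 1 and R = 1.
When x = 1, the terms do not tend to 0, so the series diverges.
At x = -1: the terms do not tend to 0, so the series diverges.

(-1, 1)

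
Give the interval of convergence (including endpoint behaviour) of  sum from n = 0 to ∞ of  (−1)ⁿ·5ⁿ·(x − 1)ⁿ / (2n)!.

Apply the ratio test: |a_{n+1}| / |a_n| = 5 · 1/[(2n+1)·(2n+2)], which tends to 0 as n → ∞.
Since the limit is 0 < 1 for every x, the series converges on all of ℝ and R = ∞.

(−∞, ∞)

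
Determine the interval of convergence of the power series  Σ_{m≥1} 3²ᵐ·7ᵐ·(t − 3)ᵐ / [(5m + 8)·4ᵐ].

[185/63, 193/63)

Ratio test: |a_{m+1}/a_m| = [(5m + 8)/(5(m+1) + 8)] · 9·7/4 → 63/4 as m → ∞.
The series converges when 63/4 · |t − 3| < 1, giving R = 4/63.
When t = 193/63, the terms behave like c/m; limit comparison with the harmonic series gives divergence.
When t = 185/63, an alternating series whose terms decrease to 0 in absolute value, so it converges by the Leibniz criterion.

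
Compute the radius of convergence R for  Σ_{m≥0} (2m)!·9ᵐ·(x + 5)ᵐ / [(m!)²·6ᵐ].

R = 1/6

Ratio test: |a_{m+1}/a_m| = (2m+1)·(2m+2)/(m+1)² · 9/6 → 6 as m → ∞.
Thus R = 1/(6) = 1/6.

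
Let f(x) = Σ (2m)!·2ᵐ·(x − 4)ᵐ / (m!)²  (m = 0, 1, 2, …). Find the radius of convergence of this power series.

R = 1/8

Apply the ratio test: |a_{m+1}| / |a_m| = (2m+1)·(2m+2)/(m+1)² · 2, which tends to 8 as m → ∞.
Convergence for |x − 4| · 8 < 1, i.e. |x − 4| < 1/8. So R = 1/8.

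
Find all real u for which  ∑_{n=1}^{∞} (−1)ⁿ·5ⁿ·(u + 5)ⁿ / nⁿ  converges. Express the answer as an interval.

Applying the root test, |a_n|^(1/n) = 5/n → 0.
The limit is 0 for every u, so R = ∞.

(−∞, ∞)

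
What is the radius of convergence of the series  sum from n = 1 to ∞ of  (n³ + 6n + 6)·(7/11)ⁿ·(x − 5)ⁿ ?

Ratio test: |a_{n+1}/a_n| = [((n+1)³ + 6(n+1) + 6)/(n³ + 6n + 6)] · 7/11 → 7/11 as n → ∞.
The series converges when 7/11 · |x − 5| < 1, giving R = 11/7.

R = 11/7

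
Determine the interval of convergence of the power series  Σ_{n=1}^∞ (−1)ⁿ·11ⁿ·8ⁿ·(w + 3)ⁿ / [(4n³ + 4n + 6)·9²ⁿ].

By the ratio test, |a_{n+1}/a_n| = [(4n³ + 4n + 6)/(4(n+1)³ + 4(n+1) + 6)] · 11·8/81 → 88/81.
Convergence for |w + 3| · 88/81 < 1, i.e. |w + 3| < 81/88. So R = 81/88.
Check w = -183/88: the terms are on the order of 1/n³, so the series converges absolutely by comparison with the p-series (p = 3 > 1).
At w = -345/88: the series is dominated by a constant times Σ 1/n³, which converges (p = 3 > 1).

[-345/88, -183/88]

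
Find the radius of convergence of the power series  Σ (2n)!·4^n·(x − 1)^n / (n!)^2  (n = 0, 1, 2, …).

R = 1/16

By the ratio test, |a_{n+1}/a_n| = (2n+1)·(2n+2)/(n+1)² · 4 → 16.
Convergence for |x − 1| · 16 < 1, i.e. |x − 1| < 1/16. So R = 1/16.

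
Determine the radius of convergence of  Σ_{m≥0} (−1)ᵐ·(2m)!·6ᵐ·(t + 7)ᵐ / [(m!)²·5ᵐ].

By the ratio test, |a_{m+1}/a_m| = (2m+1)·(2m+2)/(m+1)² · 6/5 → 24/5.
The series converges when 24/5 · |t + 7| < 1, giving R = 5/24.

R = 5/24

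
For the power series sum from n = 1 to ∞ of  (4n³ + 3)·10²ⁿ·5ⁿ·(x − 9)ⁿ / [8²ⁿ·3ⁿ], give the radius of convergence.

Ratio test: |a_{n+1}/a_n| = [(4(n+1)³ + 3)/(4n³ + 3)] · 100·5/(64·3) → 125/48 as n → ∞.
Hence the series converges for |x − 9| < 1/(125/48) = 48/125, so the radius of convergence is 48/125.

R = 48/125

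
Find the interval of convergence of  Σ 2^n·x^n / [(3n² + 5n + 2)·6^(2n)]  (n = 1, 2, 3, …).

The ratio of consecutive coefficients is [(3n² + 5n + 2)/(3(n+1)² + 5(n+1) + 2)] · 2/36 → 1/18.
Hence the series converges for |x| < 1/(1/18) = 18, so the radius of convergence is 18.
At x = 18: the terms are on the order of 1/n², so the series converges absolutely by comparison with the p-series (p = 2 > 1).
When x = -18, the terms are on the order of 1/n², so the series converges absolutely by comparison with the p-series (p = 2 > 1).

[-18, 18]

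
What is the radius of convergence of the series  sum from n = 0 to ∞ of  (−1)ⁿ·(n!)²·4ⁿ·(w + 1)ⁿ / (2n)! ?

R = 1

Ratio test: |a_{n+1}/a_n| = (n+1)²/[(2n+1)·(2n+2)] · 4 → 1 as n → ∞.
Convergence for |w + 1| < 1, so R = 1.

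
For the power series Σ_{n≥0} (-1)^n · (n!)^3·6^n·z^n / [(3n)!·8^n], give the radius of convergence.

Apply the ratio test: |a_{n+1}| / |a_n| = (n+1)³/[(3n+1)·(3n+2)·(3n+3)] · 6/8, which tends to 1/36 as n → ∞.
Hence the series converges for |z| < 1/(1/36) = 36, so the radius of convergence is 36.

R = 36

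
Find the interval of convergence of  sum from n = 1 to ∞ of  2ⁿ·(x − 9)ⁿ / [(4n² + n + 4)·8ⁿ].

Apply the ratio test: |a_{n+1}| / |a_n| = [(4n² + n + 4)/(4(n+1)² + (n+1) + 4)] · 2/8, which tends to 1/4 as n → ∞.
Convergence for |x − 9| · 1/4 < 1, i.e. |x − 9| < 4. So R = 4.
When x = 13, the series is dominated by a constant times Σ 1/n², which converges (p = 2 > 1).
Check x = 5: absolute convergence follows by limit comparison with Σ 1/n².

[5, 13]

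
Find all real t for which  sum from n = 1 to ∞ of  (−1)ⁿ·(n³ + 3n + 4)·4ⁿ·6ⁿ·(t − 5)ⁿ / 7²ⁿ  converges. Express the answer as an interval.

(71/24, 169/24)

The ratio of consecutive coefficients is [((n+1)³ + 3(n+1) + 4)/(n³ + 3n + 4)] · 4·6/49 → 24/49.
Thus R = 1/(24/49) = 49/24.
Check t = 169/24: the terms have absolute value of order n³, which does not tend to 0, so the series diverges by the divergence test.
Endpoint t = 71/24: the n-th term does not approach 0; divergence by the term test.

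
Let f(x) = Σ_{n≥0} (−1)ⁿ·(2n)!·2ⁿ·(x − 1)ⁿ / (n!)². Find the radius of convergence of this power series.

Apply the ratio test: |a_{n+1}| / |a_n| = (2n+1)·(2n+2)/(n+1)² · 2, which tends to 8 as n → ∞.
Thus R = 1/(8) = 1/8.

R = 1/8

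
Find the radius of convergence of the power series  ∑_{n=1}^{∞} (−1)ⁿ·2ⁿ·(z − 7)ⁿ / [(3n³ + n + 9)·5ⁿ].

Apply the ratio test: |a_{n+1}| / |a_n| = [(3n³ + n + 9)/(3(n+1)³ + (n+1) + 9)] · 2/5, which tends to 2/5 as n → ∞.
Convergence for |z − 7| · 2/5 < 1, i.e. |z − 7| < 5/2. So R = 5/2.

R = 5/2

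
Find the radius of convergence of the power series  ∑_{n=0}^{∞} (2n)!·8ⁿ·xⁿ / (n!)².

R = 1/32

Ratio test: |a_{n+1}/a_n| = (2n+1)·(2n+2)/(n+1)² · 8 → 32 as n → ∞.
Thus R = 1/(32) = 1/32.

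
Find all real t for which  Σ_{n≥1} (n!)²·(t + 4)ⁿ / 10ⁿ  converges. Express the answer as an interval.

Ratio test: |a_{n+1}/a_n| = (n+1)² · 1/10 → ∞ as n → ∞.
Since the ratio → ∞, the series diverges for every t ≠ -4, and R = 0.

{-4}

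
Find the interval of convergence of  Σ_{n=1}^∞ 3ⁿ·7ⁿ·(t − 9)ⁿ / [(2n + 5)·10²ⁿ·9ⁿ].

[-237/7, 363/7)

Ratio test: |a_{n+1}/a_n| = [(2n + 5)/(2(n+1) + 5)] · 3·7/(100·9) → 7/300 as n → ∞.
The series converges when 7/300 · |t − 9| < 1, giving R = 300/7.
Check t = 363/7: the terms behave like c/n; limit comparison with the harmonic series gives divergence.
Check t = -237/7: an alternating series whose terms decrease to 0 in absolute value, so it converges by the Leibniz criterion.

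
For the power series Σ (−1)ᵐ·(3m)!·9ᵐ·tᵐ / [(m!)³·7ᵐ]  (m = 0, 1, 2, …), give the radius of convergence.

The ratio of consecutive coefficients is (3m+1)·(3m+2)·(3m+3)/(m+1)³ · 9/7 → 243/7.
Hence the series converges for |t| < 1/(243/7) = 7/243, so the radius of convergence is 7/243.

R = 7/243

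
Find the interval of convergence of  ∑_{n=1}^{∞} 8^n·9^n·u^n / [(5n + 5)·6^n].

[-1/12, 1/12)

Ratio test: |a_{n+1}/a_n| = [(5n + 5)/(5(n+1) + 5)] · 8·9/6 → 12 as n → ∞.
The series converges when 12 · |u| < 1, giving R = 1/12.
When u = 1/12, the terms are asymptotic to a nonzero constant times 1/n, so the series diverges by limit comparison with Σ 1/n.
When u = -1/12, an alternating series whose terms decrease to 0 in absolute value, so it converges by the Leibniz criterion.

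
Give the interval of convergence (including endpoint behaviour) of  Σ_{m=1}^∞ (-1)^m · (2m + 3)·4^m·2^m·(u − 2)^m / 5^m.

(11/8, 21/8)

The ratio of consecutive coefficients is [(2(m+1) + 3)/(2m + 3)] · 4·2/5 → 8/5.
Thus R = 1/(8/5) = 5/8.
Check u = 21/8: the m-th term does not approach 0; divergence by the term test.
Check u = 11/8: the terms have absolute value of order m, which does not tend to 0, so the series diverges by the divergence test.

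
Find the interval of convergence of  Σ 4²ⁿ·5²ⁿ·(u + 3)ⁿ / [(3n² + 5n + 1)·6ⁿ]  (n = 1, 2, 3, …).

By the ratio test, |a_{n+1}/a_n| = [(3n² + 5n + 1)/(3(n+1)² + 5(n+1) + 1)] · 16·25/6 → 200/3.
Thus R = 1/(200/3) = 3/200.
When u = -597/200, the series is dominated by a constant times Σ 1/n², which converges (p = 2 > 1).
Endpoint u = -603/200: the series is dominated by a constant times Σ 1/n², which converges (p = 2 > 1).

[-603/200, -597/200]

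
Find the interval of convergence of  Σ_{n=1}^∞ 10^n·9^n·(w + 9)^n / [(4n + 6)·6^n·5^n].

By the ratio test, |a_{n+1}/a_n| = [(4n + 6)/(4(n+1) + 6)] · 10·9/(6·5) → 3.
Thus R = 1/(3) = 1/3.
Check w = -26/3: the terms are asymptotic to a nonzero constant times 1/n, so the series diverges by limit comparison with Σ 1/n.
Endpoint w = -28/3: convergence follows from the alternating series test (terms decrease monotonically to 0).

[-28/3, -26/3)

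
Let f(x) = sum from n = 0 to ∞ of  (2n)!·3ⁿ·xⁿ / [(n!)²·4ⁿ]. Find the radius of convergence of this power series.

R = 1/3

Apply the ratio test: |a_{n+1}| / |a_n| = (2n+1)·(2n+2)/(n+1)² · 3/4, which tends to 3 as n → ∞.
The series converges when 3 · |x| < 1, giving R = 1/3.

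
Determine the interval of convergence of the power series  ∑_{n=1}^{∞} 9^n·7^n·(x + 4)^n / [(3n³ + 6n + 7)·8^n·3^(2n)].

[-36/7, -20/7]

The ratio of consecutive coefficients is [(3n³ + 6n + 7)/(3(n+1)³ + 6(n+1) + 7)] · 9·7/(8·9) → 7/8.
The series converges when 7/8 · |x + 4| < 1, giving R = 8/7.
Endpoint x = -20/7: the terms are on the order of 1/n³, so the series converges absolutely by comparison with the p-series (p = 3 > 1).
When x = -36/7, the series is dominated by a constant times Σ 1/n³, which converges (p = 3 > 1).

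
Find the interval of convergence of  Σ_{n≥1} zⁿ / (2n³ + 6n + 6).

[-1, 1]

By the ratio test, |a_{n+1}/a_n| = (2n³ + 6n + 6)/(2(n+1)³ + 6(n+1) + 6) → 1.
So the series converges when |z| < 1 and diverges when |z| > 1; R = 1.
When z = 1, absolute convergence follows by limit comparison with Σ 1/n³.
Endpoint z = -1: absolute convergence follows by limit comparison with Σ 1/n³.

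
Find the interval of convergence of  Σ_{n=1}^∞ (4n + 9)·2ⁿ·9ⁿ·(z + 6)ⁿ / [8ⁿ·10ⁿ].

The ratio of consecutive coefficients is [(4(n+1) + 9)/(4n + 9)] · 2·9/(8·10) → 9/40.
The series converges when 9/40 · |z + 6| < 1, giving R = 40/9.
At z = -14/9: the n-th term does not approach 0; divergence by the term test.
When z = -94/9, the terms do not tend to 0, so the series diverges.

(-94/9, -14/9)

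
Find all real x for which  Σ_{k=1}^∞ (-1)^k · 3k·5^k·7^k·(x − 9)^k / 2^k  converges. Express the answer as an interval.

Apply the ratio test: |a_{k+1}| / |a_k| = [3(k+1)/3k] · 5·7/2, which tends to 35/2 as k → ∞.
Hence the series converges for |x − 9| < 1/(35/2) = 2/35, so the radius of convergence is 2/35.
Endpoint x = 317/35: the terms do not tend to 0, so the series diverges.
Endpoint x = 313/35: the terms have absolute value of order k, which does not tend to 0, so the series diverges by the divergence test.

(313/35, 317/35)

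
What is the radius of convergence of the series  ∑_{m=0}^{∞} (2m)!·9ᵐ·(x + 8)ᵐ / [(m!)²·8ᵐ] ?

Ratio test: |a_{m+1}/a_m| = (2m+1)·(2m+2)/(m+1)² · 9/8 → 9/2 as m → ∞.
Convergence for |x + 8| · 9/2 < 1, i.e. |x + 8| < 2/9. So R = 2/9.

R = 2/9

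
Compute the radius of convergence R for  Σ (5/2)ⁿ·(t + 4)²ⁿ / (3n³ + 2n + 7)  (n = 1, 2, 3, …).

Apply the ratio test: |a_{n+1}| / |a_n| = [(3n³ + 2n + 7)/(3(n+1)³ + 2(n+1) + 7)] · 5/2, which tends to 5/2 as n → ∞.
Writing y = (t + 4)², the series in y has radius 2/5, so |t + 4| < √(2/5) and R = √10/5.

R = √10/5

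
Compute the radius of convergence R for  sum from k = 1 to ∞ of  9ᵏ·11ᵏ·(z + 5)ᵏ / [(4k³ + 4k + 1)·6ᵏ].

By the ratio test, |a_{k+1}/a_k| = [(4k³ + 4k + 1)/(4(k+1)³ + 4(k+1) + 1)] · 9·11/6 → 33/2.
Thus R = 1/(33/2) = 2/33.

R = 2/33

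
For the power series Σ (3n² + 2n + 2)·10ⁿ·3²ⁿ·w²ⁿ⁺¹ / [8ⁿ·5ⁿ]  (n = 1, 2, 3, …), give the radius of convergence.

R = 2/3

Apply the ratio test: |a_{n+1}| / |a_n| = [(3(n+1)² + 2(n+1) + 2)/(3n² + 2n + 2)] · 10·9/(8·5), which tends to 9/4 as n → ∞.
Writing y = w², the series in y has radius 4/9, so |w| < √(4/9) = 2/3 and R = 2/3.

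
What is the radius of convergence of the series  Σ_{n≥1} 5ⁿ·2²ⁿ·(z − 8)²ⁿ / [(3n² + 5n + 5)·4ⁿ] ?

R = √5/5

Ratio test: |a_{n+1}/a_n| = [(3n² + 5n + 5)/(3(n+1)² + 5(n+1) + 5)] · 5·4/4 → 5 as n → ∞.
Successive powers of (z − 8) differ by 2, so the series converges when |z − 8|² · 5 < 1, i.e. |z − 8| < √(1/5). So R = √5/5.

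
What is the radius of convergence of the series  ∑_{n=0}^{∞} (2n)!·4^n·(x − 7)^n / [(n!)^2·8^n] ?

R = 1/2

By the ratio test, |a_{n+1}/a_n| = (2n+1)·(2n+2)/(n+1)² · 4/8 → 2.
The series converges when 2 · |x − 7| < 1, giving R = 1/2.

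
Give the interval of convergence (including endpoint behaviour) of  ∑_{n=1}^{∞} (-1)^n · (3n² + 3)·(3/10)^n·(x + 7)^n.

(-31/3, -11/3)

Ratio test: |a_{n+1}/a_n| = [(3(n+1)² + 3)/(3n² + 3)] · 3/10 → 3/10 as n → ∞.
Hence the series converges for |x + 7| < 1/(3/10) = 10/3, so the radius of convergence is 10/3.
At x = -11/3: the terms have absolute value of order n², which does not tend to 0, so the series diverges by the divergence test.
Endpoint x = -31/3: the n-th term does not approach 0; divergence by the term test.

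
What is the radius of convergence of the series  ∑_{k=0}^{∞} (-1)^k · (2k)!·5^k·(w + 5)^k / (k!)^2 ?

R = 1/20

By the ratio test, |a_{k+1}/a_k| = (2k+1)·(2k+2)/(k+1)² · 5 → 20.
Thus R = 1/(20) = 1/20.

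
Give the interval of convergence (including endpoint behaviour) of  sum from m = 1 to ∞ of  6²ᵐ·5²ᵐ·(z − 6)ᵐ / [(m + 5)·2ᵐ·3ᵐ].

[899/150, 901/150)

Ratio test: |a_{m+1}/a_m| = [(m + 5)/((m+1) + 5)] · 36·25/(2·3) → 150 as m → ∞.
Thus R = 1/(150) = 1/150.
At z = 901/150: the terms behave like c/m; limit comparison with the harmonic series gives divergence.
Endpoint z = 899/150: convergence follows from the alternating series test (terms decrease monotonically to 0).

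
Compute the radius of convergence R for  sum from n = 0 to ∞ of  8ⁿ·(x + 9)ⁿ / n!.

The ratio of consecutive coefficients is 8 · 1/(n+1) → 0.
The limit is 0, so the series converges for all x; R = ∞.

R = ∞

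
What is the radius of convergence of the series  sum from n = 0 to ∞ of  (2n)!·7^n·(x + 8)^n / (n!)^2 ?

R = 1/28

The ratio of consecutive coefficients is (2n+1)·(2n+2)/(n+1)² · 7 → 28.
The series converges when 28 · |x + 8| < 1, giving R = 1/28.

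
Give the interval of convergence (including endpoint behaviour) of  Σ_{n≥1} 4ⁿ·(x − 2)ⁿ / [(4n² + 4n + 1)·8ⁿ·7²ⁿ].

[-96, 100]

By the ratio test, |a_{n+1}/a_n| = [(4n² + 4n + 1)/(4(n+1)² + 4(n+1) + 1)] · 4/(8·49) → 1/98.
Convergence for |x − 2| · 1/98 < 1, i.e. |x − 2| < 98. So R = 98.
Endpoint x = 100: absolute convergence follows by limit comparison with Σ 1/n².
When x = -96, absolute convergence follows by limit comparison with Σ 1/n².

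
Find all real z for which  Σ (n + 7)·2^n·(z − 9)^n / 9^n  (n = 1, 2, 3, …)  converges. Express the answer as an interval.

Apply the ratio test: |a_{n+1}| / |a_n| = [((n+1) + 7)/(n + 7)] · 2/9, which tends to 2/9 as n → ∞.
The series converges when 2/9 · |z − 9| < 1, giving R = 9/2.
At z = 27/2: the terms have absolute value of order n, which does not tend to 0, so the series diverges by the divergence test.
Endpoint z = 9/2: the terms do not tend to 0, so the series diverges.

(9/2, 27/2)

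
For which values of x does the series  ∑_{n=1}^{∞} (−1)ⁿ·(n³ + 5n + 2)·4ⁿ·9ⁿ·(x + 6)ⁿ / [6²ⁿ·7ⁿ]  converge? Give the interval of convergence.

(-13, 1)

Ratio test: |a_{n+1}/a_n| = [((n+1)³ + 5(n+1) + 2)/(n³ + 5n + 2)] · 4·9/(36·7) → 1/7 as n → ∞.
Thus R = 1/(1/7) = 7.
Endpoint x = 1: the terms have absolute value of order n³, which does not tend to 0, so the series diverges by the divergence test.
When x = -13, the terms do not tend to 0, so the series diverges.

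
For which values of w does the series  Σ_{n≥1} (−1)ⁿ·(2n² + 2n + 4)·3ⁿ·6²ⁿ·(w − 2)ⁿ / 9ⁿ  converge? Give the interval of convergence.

(23/12, 25/12)

Apply the ratio test: |a_{n+1}| / |a_n| = [(2(n+1)² + 2(n+1) + 4)/(2n² + 2n + 4)] · 3·36/9, which tends to 12 as n → ∞.
Convergence for |w − 2| · 12 < 1, i.e. |w − 2| < 1/12. So R = 1/12.
Check w = 25/12: the n-th term does not approach 0; divergence by the term test.
Endpoint w = 23/12: the terms have absolute value of order n², which does not tend to 0, so the series diverges by the divergence test.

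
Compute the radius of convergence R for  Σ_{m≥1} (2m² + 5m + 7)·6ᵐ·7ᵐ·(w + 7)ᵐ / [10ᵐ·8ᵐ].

R = 40/21

Apply the ratio test: |a_{m+1}| / |a_m| = [(2(m+1)² + 5(m+1) + 7)/(2m² + 5m + 7)] · 6·7/(10·8), which tends to 21/40 as m → ∞.
The series converges when 21/40 · |w + 7| < 1, giving R = 40/21.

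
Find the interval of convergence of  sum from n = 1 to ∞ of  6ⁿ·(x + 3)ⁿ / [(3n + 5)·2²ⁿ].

By the ratio test, |a_{n+1}/a_n| = [(3n + 5)/(3(n+1) + 5)] · 6/4 → 3/2.
The series converges when 3/2 · |x + 3| < 1, giving R = 2/3.
At x = -7/3: the terms behave like c/n; limit comparison with the harmonic series gives divergence.
At x = -11/3: an alternating series whose terms decrease to 0 in absolute value, so it converges by the Leibniz criterion.

[-11/3, -7/3)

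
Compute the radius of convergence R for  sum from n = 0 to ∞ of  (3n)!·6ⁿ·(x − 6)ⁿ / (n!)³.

The ratio of consecutive coefficients is (3n+1)·(3n+2)·(3n+3)/(n+1)³ · 6 → 162.
Thus R = 1/(162) = 1/162.

R = 1/162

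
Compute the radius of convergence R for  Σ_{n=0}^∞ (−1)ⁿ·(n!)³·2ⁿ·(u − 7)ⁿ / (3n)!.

R = 27/2

Apply the ratio test: |a_{n+1}| / |a_n| = (n+1)³/[(3n+1)·(3n+2)·(3n+3)] · 2, which tends to 2/27 as n → ∞.
Convergence for |u − 7| · 2/27 < 1, i.e. |u − 7| < 27/2. So R = 27/2.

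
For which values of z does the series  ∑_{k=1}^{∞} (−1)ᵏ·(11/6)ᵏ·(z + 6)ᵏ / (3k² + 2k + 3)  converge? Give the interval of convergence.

[-72/11, -60/11]

Apply the ratio test: |a_{k+1}| / |a_k| = [(3k² + 2k + 3)/(3(k+1)² + 2(k+1) + 3)] · 11/6, which tends to 11/6 as k → ∞.
Thus R = 1/(11/6) = 6/11.
When z = -60/11, absolute convergence follows by limit comparison with Σ 1/k².
When z = -72/11, absolute convergence follows by limit comparison with Σ 1/k².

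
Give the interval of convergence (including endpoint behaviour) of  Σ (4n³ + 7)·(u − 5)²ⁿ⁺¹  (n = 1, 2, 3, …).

(4, 6)

Ratio test: |a_{n+1}/a_n| = (4(n+1)³ + 7)/(4n³ + 7) → 1 as n → ∞.
Writing y = (u − 5)², the series in y has radius 1, so |u − 5| < √(1) = 1 and R = 1.
Endpoint u = 6: the n-th term does not approach 0; divergence by the term test.
Check u = 4: the terms do not tend to 0, so the series diverges.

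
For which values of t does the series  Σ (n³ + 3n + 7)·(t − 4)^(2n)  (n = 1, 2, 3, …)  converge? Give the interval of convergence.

(3, 5)

Ratio test: |a_{n+1}/a_n| = ((n+1)³ + 3(n+1) + 7)/(n³ + 3n + 7) → 1 as n → ∞.
Writing y = (t − 4)², the series in y has radius 1, so |t − 4| < √(1) = 1 and R = 1.
When t = 5, the terms do not tend to 0, so the series diverges.
Endpoint t = 3: the n-th term does not approach 0; divergence by the term test.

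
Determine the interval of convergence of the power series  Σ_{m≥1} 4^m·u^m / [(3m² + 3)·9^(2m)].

Apply the ratio test: |a_{m+1}| / |a_m| = [(3m² + 3)/(3(m+1)² + 3)] · 4/81, which tends to 4/81 as m → ∞.
Thus R = 1/(4/81) = 81/4.
When u = 81/4, the series is dominated by a constant times Σ 1/m², which converges (p = 2 > 1).
At u = -81/4: absolute convergence follows by limit comparison with Σ 1/m².

[-81/4, 81/4]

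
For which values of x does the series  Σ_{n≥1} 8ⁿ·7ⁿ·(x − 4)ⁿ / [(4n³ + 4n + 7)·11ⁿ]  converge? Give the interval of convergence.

Ratio test: |a_{n+1}/a_n| = [(4n³ + 4n + 7)/(4(n+1)³ + 4(n+1) + 7)] · 8·7/11 → 56/11 as n → ∞.
Thus R = 1/(56/11) = 11/56.
When x = 235/56, absolute convergence follows by limit comparison with Σ 1/n³.
When x = 213/56, the terms are on the order of 1/n³, so the series converges absolutely by comparison with the p-series (p = 3 > 1).

[213/56, 235/56]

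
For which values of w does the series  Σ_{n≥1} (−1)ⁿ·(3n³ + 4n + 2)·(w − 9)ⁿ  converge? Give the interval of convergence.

(8, 10)

Ratio test: |a_{n+1}/a_n| = (3(n+1)³ + 4(n+1) + 2)/(3n³ + 4n + 2) → 1 as n → ∞.
Convergence for |w − 9| < 1, so R = 1.
Check w = 10: the terms have absolute value of order n³, which does not tend to 0, so the series diverges by the divergence test.
At w = 8: the terms have absolute value of order n³, which does not tend to 0, so the series diverges by the divergence test.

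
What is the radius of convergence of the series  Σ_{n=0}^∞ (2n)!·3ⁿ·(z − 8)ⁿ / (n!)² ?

Apply the ratio test: |a_{n+1}| / |a_n| = (2n+1)·(2n+2)/(n+1)² · 3, which tends to 12 as n → ∞.
Thus R = 1/(12) = 1/12.

R = 1/12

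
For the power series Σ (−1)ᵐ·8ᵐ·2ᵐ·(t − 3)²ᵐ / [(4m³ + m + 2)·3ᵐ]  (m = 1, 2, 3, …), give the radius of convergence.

Apply the ratio test: |a_{m+1}| / |a_m| = [(4m³ + m + 2)/(4(m+1)³ + (m+1) + 2)] · 8·2/3, which tends to 16/3 as m → ∞.
Successive powers of (t − 3) differ by 2, so the series converges when |t − 3|² · 16/3 < 1, i.e. |t − 3| < √(3/16). So R = √3/4.

R = √3/4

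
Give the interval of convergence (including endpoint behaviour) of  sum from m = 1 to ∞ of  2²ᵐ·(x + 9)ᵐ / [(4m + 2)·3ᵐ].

[-39/4, -33/4)

By the ratio test, |a_{m+1}/a_m| = [(4m + 2)/(4(m+1) + 2)] · 4/3 → 4/3.
The series converges when 4/3 · |x + 9| < 1, giving R = 3/4.
At x = -33/4: the terms are asymptotic to a nonzero constant times 1/m, so the series diverges by limit comparison with Σ 1/m.
Endpoint x = -39/4: convergence follows from the alternating series test (terms decrease monotonically to 0).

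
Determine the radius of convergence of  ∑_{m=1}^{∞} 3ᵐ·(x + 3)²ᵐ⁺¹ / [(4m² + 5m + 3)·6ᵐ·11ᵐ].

R = √22

The ratio of consecutive coefficients is [(4m² + 5m + 3)/(4(m+1)² + 5(m+1) + 3)] · 3/(6·11) → 1/22.
Successive powers of (x + 3) differ by 2, so the series converges when |x + 3|² · 1/22 < 1, i.e. |x + 3| < √(22). So R = √22.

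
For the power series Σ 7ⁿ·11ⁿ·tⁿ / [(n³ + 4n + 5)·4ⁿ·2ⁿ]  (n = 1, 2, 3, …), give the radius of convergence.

The ratio of consecutive coefficients is [(n³ + 4n + 5)/((n+1)³ + 4(n+1) + 5)] · 7·11/(4·2) → 77/8.
The series converges when 77/8 · |t| < 1, giving R = 8/77.

R = 8/77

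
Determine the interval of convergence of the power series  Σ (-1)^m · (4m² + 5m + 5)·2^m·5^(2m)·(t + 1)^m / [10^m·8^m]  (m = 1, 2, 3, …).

By the ratio test, |a_{m+1}/a_m| = [(4(m+1)² + 5(m+1) + 5)/(4m² + 5m + 5)] · 2·25/(10·8) → 5/8.
Hence the series converges for |t + 1| < 1/(5/8) = 8/5, so the radius of convergence is 8/5.
Endpoint t = 3/5: the m-th term does not approach 0; divergence by the term test.
At t = -13/5: the m-th term does not approach 0; divergence by the term test.

(-13/5, 3/5)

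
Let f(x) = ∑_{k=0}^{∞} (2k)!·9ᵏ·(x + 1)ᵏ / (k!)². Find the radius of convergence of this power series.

R = 1/36

Ratio test: |a_{k+1}/a_k| = (2k+1)·(2k+2)/(k+1)² · 9 → 36 as k → ∞.
Hence the series converges for |x + 1| < 1/(36) = 1/36, so the radius of convergence is 1/36.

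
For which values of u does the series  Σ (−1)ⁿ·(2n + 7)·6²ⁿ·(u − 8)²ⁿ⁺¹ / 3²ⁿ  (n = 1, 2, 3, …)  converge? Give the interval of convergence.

(15/2, 17/2)

The ratio of consecutive coefficients is [(2(n+1) + 7)/(2n + 7)] · 36/9 → 4.
Since the exponent of (u − 8) increases by 2 each term, convergence requires |u − 8|² < 1/4, hence R = 1/2.
Check u = 17/2: the n-th term does not approach 0; divergence by the term test.
Endpoint u = 15/2: the n-th term does not approach 0; divergence by the term test.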